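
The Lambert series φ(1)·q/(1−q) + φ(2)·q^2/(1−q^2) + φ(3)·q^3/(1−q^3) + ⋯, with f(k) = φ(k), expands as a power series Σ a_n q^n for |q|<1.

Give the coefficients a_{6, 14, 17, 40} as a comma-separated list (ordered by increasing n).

n=6: 6·1 3·2 2·3 1·6  φ→[2+2+1+1]=6
d|14:{1,2,7,14}  Σφ=1+1+6+6=14
d|17:{17,1}  Σφ=16+1=17
n=40: 1·40 2·20 4·10 5·8 8·5 10·4 20·2 40·1  φ→[1+1+2+4+4+4+8+16]=40

6, 14, 17, 40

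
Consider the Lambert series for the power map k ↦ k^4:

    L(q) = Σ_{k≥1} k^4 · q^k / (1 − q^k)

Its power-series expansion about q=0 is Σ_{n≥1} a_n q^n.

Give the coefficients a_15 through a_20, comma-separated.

51332, 69905, 83522, 112931, 130322, 170898

[q^15] f(15)=50625,f(5)=625,f(3)=81,f(1)=1 ⇒ 51332
n=16: 16·1 8·2 4·4 2·8 1·16  f→[65536+4096+256+16+1]=69905
q^17  k|17↦f(k): 1:1 17:83521  a_17=83522
[q^18] f(18)=104976,f(9)=6561,f(6)=1296,f(3)=81,f(2)=16,f(1)=1 ⇒ 112931
n=19: 1·19 19·1  f→[1+130321]=130322
q^20  k|20↦f(k): 1:1 2:16 4:256 5:625 10:10000 20:160000  a_20=170898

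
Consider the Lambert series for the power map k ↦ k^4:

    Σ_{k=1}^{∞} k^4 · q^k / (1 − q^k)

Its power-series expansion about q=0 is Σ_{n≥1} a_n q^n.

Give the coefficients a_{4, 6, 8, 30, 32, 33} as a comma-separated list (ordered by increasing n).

d|4:{4,2,1}  Σf=256+16+1=273
q^6  k|6↦f(k): 1:1 2:16 3:81 6:1296  a_6=1394
n=8: 8·1 4·2 2·4 1·8  f→[4096+256+16+1]=4369
q^30  k|30↦f(k): 1:1 2:16 3:81 5:625 6:1296 10:10000 15:50625 30:810000  a_30=872644
n=32: 1·32 2·16 4·8 8·4 16·2 32·1  f→[1+16+256+4096+65536+1048576]=1118481
q^33  k|33↦f(k): 1:1 3:81 11:14641 33:1185921  a_33=1200644

273, 1394, 4369, 872644, 1118481, 1200644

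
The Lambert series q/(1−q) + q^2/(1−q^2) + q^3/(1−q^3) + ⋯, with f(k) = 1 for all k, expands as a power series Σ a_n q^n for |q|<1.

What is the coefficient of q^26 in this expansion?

a_26 = 4

[q^26] f(1)=1,f(2)=1,f(13)=1,f(26)=1 ⇒ 4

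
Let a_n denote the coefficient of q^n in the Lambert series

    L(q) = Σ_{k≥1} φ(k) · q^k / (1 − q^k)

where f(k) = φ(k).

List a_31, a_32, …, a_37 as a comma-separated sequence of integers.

[q^31] φ(31)=30,φ(1)=1 ⇒ 31
[q^32] φ(1)=1,φ(2)=1,φ(4)=2,φ(8)=4,φ(16)=8,φ(32)=16 ⇒ 32
n=33: 1·33 3·11 11·3 33·1  φ→[1+2+10+20]=33
q^34  k|34↦φ(k): 34:16 17:16 2:1 1:1  a_34=34
n=35: 35·1 7·5 5·7 1·35  φ→[24+6+4+1]=35
n=36: 36·1 18·2 12·3 9·4 6·6 4·9 3·12 2·18 1·36  φ→[12+6+4+6+2+2+2+1+1]=36
d|37:{37,1}  Σφ=36+1=37

31, 32, 33, 34, 35, 36, 37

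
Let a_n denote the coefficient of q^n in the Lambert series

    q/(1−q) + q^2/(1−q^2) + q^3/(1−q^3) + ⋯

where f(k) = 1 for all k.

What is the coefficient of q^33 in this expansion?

d|33:{33,11,3,1}  Σf=1+1+1+1=4

a_33 = 4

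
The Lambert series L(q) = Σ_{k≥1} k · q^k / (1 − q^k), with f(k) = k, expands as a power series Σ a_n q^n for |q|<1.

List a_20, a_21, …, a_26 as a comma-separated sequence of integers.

[q^20] f(20)=20,f(10)=10,f(5)=5,f(4)=4,f(2)=2,f(1)=1 ⇒ 42
n=21: 1·21 3·7 7·3 21·1  f→[1+3+7+21]=32
[q^22] f(22)=22,f(11)=11,f(2)=2,f(1)=1 ⇒ 36
q^23  k|23↦f(k): 23:23 1:1  a_23=24
[q^24] f(1)=1,f(2)=2,f(3)=3,f(4)=4,f(6)=6,f(8)=8,f(12)=12,f(24)=24 ⇒ 60
[q^25] f(1)=1,f(5)=5,f(25)=25 ⇒ 31
q^26  k|26↦f(k): 1:1 2:2 13:13 26:26  a_26=42

42, 32, 36, 24, 60, 31, 42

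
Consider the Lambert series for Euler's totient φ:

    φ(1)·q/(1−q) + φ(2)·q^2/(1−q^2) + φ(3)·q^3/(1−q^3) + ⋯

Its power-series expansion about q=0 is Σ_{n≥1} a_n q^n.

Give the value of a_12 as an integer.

d|12:{12,6,4,3,2,1}  Σφ=4+2+2+2+1+1=12

a_12 = 12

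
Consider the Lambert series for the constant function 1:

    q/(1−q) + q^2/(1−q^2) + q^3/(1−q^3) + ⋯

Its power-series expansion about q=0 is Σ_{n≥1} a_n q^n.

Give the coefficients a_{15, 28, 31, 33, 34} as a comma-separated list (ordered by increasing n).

n=15: 15·1 5·3 3·5 1·15  f→[1+1+1+1]=4
n=28: 1·28 2·14 4·7 7·4 14·2 28·1  f→[1+1+1+1+1+1]=6
q^31  k|31↦f(k): 31:1 1:1  a_31=2
[q^33] f(33)=1,f(11)=1,f(3)=1,f(1)=1 ⇒ 4
q^34  k|34↦f(k): 34:1 17:1 2:1 1:1  a_34=4

4, 6, 2, 4, 4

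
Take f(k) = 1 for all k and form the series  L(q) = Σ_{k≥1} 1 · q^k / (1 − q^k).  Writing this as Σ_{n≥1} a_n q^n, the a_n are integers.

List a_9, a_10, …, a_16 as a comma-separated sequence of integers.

d|9:{9,3,1}  Σf=1+1+1=3
d|10:{10,5,2,1}  Σf=1+1+1+1=4
[q^11] f(11)=1,f(1)=1 ⇒ 2
q^12  k|12↦f(k): 12:1 6:1 4:1 3:1 2:1 1:1  a_12=6
d|13:{1,13}  Σf=1+1=2
q^14  k|14↦f(k): 1:1 2:1 7:1 14:1  a_14=4
n=15: 1·15 3·5 5·3 15·1  f→[1+1+1+1]=4
[q^16] f(16)=1,f(8)=1,f(4)=1,f(2)=1,f(1)=1 ⇒ 5

3, 4, 2, 6, 2, 4, 4, 5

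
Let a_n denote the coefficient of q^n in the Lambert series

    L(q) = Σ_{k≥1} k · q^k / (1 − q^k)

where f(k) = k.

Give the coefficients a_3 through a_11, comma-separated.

n=3: 1·3 3·1  f→[1+3]=4
q^4  k|4↦f(k): 1:1 2:2 4:4  a_4=7
d|5:{1,5}  Σf=1+5=6
q^6  k|6↦f(k): 6:6 3:3 2:2 1:1  a_6=12
d|7:{1,7}  Σf=1+7=8
n=8: 8·1 4·2 2·4 1·8  f→[8+4+2+1]=15
n=9: 1·9 3·3 9·1  f→[1+3+9]=13
[q^10] f(1)=1,f(2)=2,f(5)=5,f(10)=10 ⇒ 18
q^11  k|11↦f(k): 11:11 1:1  a_11=12

4, 7, 6, 12, 8, 15, 13, 18, 12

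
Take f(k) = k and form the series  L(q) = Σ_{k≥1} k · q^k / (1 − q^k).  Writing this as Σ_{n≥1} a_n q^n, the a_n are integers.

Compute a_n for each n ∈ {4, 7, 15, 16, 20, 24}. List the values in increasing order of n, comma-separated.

7, 8, 24, 31, 42, 60

q^4  k|4↦f(k): 4:4 2:2 1:1  a_4=7
n=7: 1·7 7·1  f→[1+7]=8
q^15  k|15↦f(k): 1:1 3:3 5:5 15:15  a_15=24
q^16  k|16↦f(k): 1:1 2:2 4:4 8:8 16:16  a_16=31
d|20:{20,10,5,4,2,1}  Σf=20+10+5+4+2+1=42
n=24: 24·1 12·2 8·3 6·4 4·6 3·8 2·12 1·24  f→[24+12+8+6+4+3+2+1]=60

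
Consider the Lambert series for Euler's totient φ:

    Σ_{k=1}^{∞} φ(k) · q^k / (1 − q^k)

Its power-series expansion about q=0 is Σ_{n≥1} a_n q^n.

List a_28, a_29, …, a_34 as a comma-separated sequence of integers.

d|28:{1,2,4,7,14,28}  Σφ=1+1+2+6+6+12=28
n=29: 1·29 29·1  φ→[1+28]=29
[q^30] φ(1)=1,φ(2)=1,φ(3)=2,φ(5)=4,φ(6)=2,φ(10)=4,φ(15)=8,φ(30)=8 ⇒ 30
q^31  k|31↦φ(k): 31:30 1:1  a_31=31
n=32: 32·1 16·2 8·4 4·8 2·16 1·32  φ→[16+8+4+2+1+1]=32
q^33  k|33↦φ(k): 33:20 11:10 3:2 1:1  a_33=33
[q^34] φ(1)=1,φ(2)=1,φ(17)=16,φ(34)=16 ⇒ 34

28, 29, 30, 31, 32, 33, 34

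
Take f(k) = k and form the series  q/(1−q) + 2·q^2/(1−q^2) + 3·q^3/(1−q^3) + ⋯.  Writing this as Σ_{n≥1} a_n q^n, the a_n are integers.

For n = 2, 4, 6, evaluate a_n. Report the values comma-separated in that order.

3, 7, 12

d|2:{1,2}  Σf=1+2=3
[q^4] f(1)=1,f(2)=2,f(4)=4 ⇒ 7
n=6: 6·1 3·2 2·3 1·6  f→[6+3+2+1]=12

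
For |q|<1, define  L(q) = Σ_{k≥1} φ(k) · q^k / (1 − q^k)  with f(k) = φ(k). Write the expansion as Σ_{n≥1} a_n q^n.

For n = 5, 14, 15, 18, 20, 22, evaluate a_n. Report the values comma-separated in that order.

[q^5] φ(1)=1,φ(5)=4 ⇒ 5
d|14:{14,7,2,1}  Σφ=6+6+1+1=14
n=15: 1·15 3·5 5·3 15·1  φ→[1+2+4+8]=15
q^18  k|18↦φ(k): 18:6 9:6 6:2 3:2 2:1 1:1  a_18=18
q^20  k|20↦φ(k): 20:8 10:4 5:4 4:2 2:1 1:1  a_20=20
d|22:{1,2,11,22}  Σφ=1+1+10+10=22

5, 14, 15, 18, 20, 22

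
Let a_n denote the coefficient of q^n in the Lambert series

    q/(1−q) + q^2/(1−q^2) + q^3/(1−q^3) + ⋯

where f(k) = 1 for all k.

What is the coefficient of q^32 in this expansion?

a_32 = 6

d|32:{32,16,8,4,2,1}  Σf=1+1+1+1+1+1=6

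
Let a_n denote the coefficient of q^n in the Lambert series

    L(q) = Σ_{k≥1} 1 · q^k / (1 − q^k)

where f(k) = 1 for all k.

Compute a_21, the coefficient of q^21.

a_21 = 4

q^21  k|21↦f(k): 21:1 7:1 3:1 1:1  a_21=4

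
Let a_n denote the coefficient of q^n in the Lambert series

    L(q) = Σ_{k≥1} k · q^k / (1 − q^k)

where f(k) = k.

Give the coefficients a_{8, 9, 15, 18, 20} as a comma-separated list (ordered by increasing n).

n=8: 8·1 4·2 2·4 1·8  f→[8+4+2+1]=15
q^9  k|9↦f(k): 9:9 3:3 1:1  a_9=13
q^15  k|15↦f(k): 15:15 5:5 3:3 1:1  a_15=24
d|18:{18,9,6,3,2,1}  Σf=18+9+6+3+2+1=39
[q^20] f(20)=20,f(10)=10,f(5)=5,f(4)=4,f(2)=2,f(1)=1 ⇒ 42

15, 13, 24, 39, 42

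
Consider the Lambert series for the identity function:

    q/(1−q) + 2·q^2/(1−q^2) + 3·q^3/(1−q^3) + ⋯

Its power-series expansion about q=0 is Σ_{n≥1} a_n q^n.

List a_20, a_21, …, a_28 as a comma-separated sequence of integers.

q^20  k|20↦f(k): 20:20 10:10 5:5 4:4 2:2 1:1  a_20=42
n=21: 21·1 7·3 3·7 1·21  f→[21+7+3+1]=32
q^22  k|22↦f(k): 1:1 2:2 11:11 22:22  a_22=36
q^23  k|23↦f(k): 23:23 1:1  a_23=24
q^24  k|24↦f(k): 24:24 12:12 8:8 6:6 4:4 3:3 2:2 1:1  a_24=60
d|25:{1,5,25}  Σf=1+5+25=31
[q^26] f(26)=26,f(13)=13,f(2)=2,f(1)=1 ⇒ 42
q^27  k|27↦f(k): 27:27 9:9 3:3 1:1  a_27=40
d|28:{28,14,7,4,2,1}  Σf=28+14+7+4+2+1=56

42, 32, 36, 24, 60, 31, 42, 40, 56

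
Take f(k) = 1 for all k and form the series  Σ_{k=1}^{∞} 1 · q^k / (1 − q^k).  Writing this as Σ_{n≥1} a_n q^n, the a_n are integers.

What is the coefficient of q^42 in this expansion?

d|42:{42,21,14,7,6,3,2,1}  Σf=1+1+1+1+1+1+1+1=8

a_42 = 8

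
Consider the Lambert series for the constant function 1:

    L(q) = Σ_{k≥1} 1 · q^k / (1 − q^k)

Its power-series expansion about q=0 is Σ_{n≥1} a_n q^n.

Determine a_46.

d|46:{1,2,23,46}  Σf=1+1+1+1=4

a_46 = 4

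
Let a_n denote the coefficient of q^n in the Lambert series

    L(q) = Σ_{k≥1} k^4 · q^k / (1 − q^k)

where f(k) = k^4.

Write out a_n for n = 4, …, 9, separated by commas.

273, 626, 1394, 2402, 4369, 6643

d|4:{1,2,4}  Σf=1+16+256=273
q^5  k|5↦f(k): 5:625 1:1  a_5=626
d|6:{6,3,2,1}  Σf=1296+81+16+1=1394
n=7: 1·7 7·1  f→[1+2401]=2402
n=8: 8·1 4·2 2·4 1·8  f→[4096+256+16+1]=4369
d|9:{9,3,1}  Σf=6561+81+1=6643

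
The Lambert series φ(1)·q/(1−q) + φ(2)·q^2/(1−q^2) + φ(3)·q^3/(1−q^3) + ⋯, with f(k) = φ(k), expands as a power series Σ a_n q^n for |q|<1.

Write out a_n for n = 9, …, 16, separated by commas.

n=9: 9·1 3·3 1·9  φ→[6+2+1]=9
[q^10] φ(1)=1,φ(2)=1,φ(5)=4,φ(10)=4 ⇒ 10
d|11:{1,11}  Σφ=1+10=11
d|12:{12,6,4,3,2,1}  Σφ=4+2+2+2+1+1=12
q^13  k|13↦φ(k): 13:12 1:1  a_13=13
n=14: 1·14 2·7 7·2 14·1  φ→[1+1+6+6]=14
n=15: 1·15 3·5 5·3 15·1  φ→[1+2+4+8]=15
d|16:{1,2,4,8,16}  Σφ=1+1+2+4+8=16

9, 10, 11, 12, 13, 14, 15, 16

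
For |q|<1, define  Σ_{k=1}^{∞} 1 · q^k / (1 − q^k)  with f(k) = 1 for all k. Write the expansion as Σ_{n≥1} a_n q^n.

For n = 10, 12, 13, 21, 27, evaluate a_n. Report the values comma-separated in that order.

[q^10] f(1)=1,f(2)=1,f(5)=1,f(10)=1 ⇒ 4
n=12: 1·12 2·6 3·4 4·3 6·2 12·1  f→[1+1+1+1+1+1]=6
q^13  k|13↦f(k): 1:1 13:1  a_13=2
d|21:{21,7,3,1}  Σf=1+1+1+1=4
n=27: 27·1 9·3 3·9 1·27  f→[1+1+1+1]=4

4, 6, 2, 4, 4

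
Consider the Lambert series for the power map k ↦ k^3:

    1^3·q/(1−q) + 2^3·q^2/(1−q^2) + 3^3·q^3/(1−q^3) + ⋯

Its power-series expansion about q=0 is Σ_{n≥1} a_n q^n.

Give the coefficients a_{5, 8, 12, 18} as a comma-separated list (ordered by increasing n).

126, 585, 2044, 6813

q^5  k|5↦f(k): 5:125 1:1  a_5=126
[q^8] f(8)=512,f(4)=64,f(2)=8,f(1)=1 ⇒ 585
d|12:{12,6,4,3,2,1}  Σf=1728+216+64+27+8+1=2044
[q^18] f(18)=5832,f(9)=729,f(6)=216,f(3)=27,f(2)=8,f(1)=1 ⇒ 6813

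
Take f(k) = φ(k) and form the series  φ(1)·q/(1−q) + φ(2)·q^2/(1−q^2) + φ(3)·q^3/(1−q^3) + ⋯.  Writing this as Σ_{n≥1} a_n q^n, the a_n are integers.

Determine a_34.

d|34:{1,2,17,34}  Σφ=1+1+16+16=34

a_34 = 34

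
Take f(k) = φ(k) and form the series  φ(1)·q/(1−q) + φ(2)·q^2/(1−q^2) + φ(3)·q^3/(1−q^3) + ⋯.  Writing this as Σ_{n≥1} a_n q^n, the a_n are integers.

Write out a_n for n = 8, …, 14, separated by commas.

[q^8] φ(8)=4,φ(4)=2,φ(2)=1,φ(1)=1 ⇒ 8
n=9: 1·9 3·3 9·1  φ→[1+2+6]=9
q^10  k|10↦φ(k): 10:4 5:4 2:1 1:1  a_10=10
n=11: 11·1 1·11  φ→[10+1]=11
q^12  k|12↦φ(k): 1:1 2:1 3:2 4:2 6:2 12:4  a_12=12
[q^13] φ(1)=1,φ(13)=12 ⇒ 13
d|14:{1,2,7,14}  Σφ=1+1+6+6=14

8, 9, 10, 11, 12, 13, 14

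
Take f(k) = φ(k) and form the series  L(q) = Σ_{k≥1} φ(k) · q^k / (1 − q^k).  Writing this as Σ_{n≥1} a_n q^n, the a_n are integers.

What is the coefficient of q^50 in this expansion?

n=50: 50·1 25·2 10·5 5·10 2·25 1·50  φ→[20+20+4+4+1+1]=50

a_50 = 50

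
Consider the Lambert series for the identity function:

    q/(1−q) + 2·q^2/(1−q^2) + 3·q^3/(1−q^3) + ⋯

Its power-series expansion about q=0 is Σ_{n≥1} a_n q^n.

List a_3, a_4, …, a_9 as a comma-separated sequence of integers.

4, 7, 6, 12, 8, 15, 13

q^3  k|3↦f(k): 1:1 3:3  a_3=4
d|4:{1,2,4}  Σf=1+2+4=7
[q^5] f(1)=1,f(5)=5 ⇒ 6
[q^6] f(1)=1,f(2)=2,f(3)=3,f(6)=6 ⇒ 12
n=7: 7·1 1·7  f→[7+1]=8
n=8: 1·8 2·4 4·2 8·1  f→[1+2+4+8]=15
[q^9] f(9)=9,f(3)=3,f(1)=1 ⇒ 13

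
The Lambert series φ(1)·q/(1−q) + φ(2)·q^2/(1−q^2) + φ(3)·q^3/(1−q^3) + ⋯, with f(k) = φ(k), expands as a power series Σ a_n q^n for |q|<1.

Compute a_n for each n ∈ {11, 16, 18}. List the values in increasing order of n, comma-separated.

n=11: 11·1 1·11  φ→[10+1]=11
[q^16] φ(16)=8,φ(8)=4,φ(4)=2,φ(2)=1,φ(1)=1 ⇒ 16
[q^18] φ(1)=1,φ(2)=1,φ(3)=2,φ(6)=2,φ(9)=6,φ(18)=6 ⇒ 18

11, 16, 18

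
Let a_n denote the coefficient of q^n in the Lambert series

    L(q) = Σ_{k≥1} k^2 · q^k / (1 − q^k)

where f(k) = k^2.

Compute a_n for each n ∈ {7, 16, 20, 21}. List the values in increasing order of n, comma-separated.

[q^7] f(7)=49,f(1)=1 ⇒ 50
d|16:{1,2,4,8,16}  Σf=1+4+16+64+256=341
n=20: 1·20 2·10 4·5 5·4 10·2 20·1  f→[1+4+16+25+100+400]=546
d|21:{1,3,7,21}  Σf=1+9+49+441=500

50, 341, 546, 500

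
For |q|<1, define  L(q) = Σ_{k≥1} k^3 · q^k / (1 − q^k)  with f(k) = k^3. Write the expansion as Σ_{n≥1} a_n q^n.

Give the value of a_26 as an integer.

q^26  k|26↦f(k): 1:1 2:8 13:2197 26:17576  a_26=19782

a_26 = 19782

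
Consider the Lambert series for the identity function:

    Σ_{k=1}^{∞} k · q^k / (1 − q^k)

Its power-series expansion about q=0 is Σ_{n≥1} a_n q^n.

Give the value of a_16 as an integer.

[q^16] f(1)=1,f(2)=2,f(4)=4,f(8)=8,f(16)=16 ⇒ 31

a_16 = 31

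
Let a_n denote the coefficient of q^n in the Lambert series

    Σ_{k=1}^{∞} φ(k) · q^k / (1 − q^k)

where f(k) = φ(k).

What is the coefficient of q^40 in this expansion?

d|40:{1,2,4,5,8,10,20,40}  Σφ=1+1+2+4+4+4+8+16=40

a_40 = 40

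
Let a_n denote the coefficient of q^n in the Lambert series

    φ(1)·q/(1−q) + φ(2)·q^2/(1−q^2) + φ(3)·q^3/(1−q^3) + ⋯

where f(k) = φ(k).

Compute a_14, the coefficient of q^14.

d|14:{1,2,7,14}  Σφ=1+1+6+6=14

a_14 = 14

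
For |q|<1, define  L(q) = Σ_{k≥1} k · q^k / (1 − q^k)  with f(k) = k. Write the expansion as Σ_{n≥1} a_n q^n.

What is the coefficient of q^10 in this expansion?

a_10 = 18

n=10: 1·10 2·5 5·2 10·1  f→[1+2+5+10]=18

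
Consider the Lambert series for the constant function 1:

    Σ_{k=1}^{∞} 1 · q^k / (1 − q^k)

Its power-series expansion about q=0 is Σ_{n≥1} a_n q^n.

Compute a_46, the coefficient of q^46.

a_46 = 4

q^46  k|46↦f(k): 46:1 23:1 2:1 1:1  a_46=4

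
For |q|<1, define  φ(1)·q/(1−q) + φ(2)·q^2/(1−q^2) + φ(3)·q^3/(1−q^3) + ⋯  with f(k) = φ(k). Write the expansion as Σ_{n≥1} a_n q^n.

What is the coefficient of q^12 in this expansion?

[q^12] φ(1)=1,φ(2)=1,φ(3)=2,φ(4)=2,φ(6)=2,φ(12)=4 ⇒ 12

a_12 = 12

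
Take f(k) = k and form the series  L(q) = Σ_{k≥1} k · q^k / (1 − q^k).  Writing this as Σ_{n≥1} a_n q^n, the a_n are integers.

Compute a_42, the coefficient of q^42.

a_42 = 96

d|42:{1,2,3,6,7,14,21,42}  Σf=1+2+3+6+7+14+21+42=96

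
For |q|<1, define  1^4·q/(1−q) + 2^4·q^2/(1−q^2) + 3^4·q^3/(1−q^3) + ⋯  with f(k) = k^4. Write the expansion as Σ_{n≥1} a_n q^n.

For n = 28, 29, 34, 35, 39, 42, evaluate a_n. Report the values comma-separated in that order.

655746, 707282, 1419874, 1503652, 2342084, 3348388

q^28  k|28↦f(k): 1:1 2:16 4:256 7:2401 14:38416 28:614656  a_28=655746
n=29: 29·1 1·29  f→[707281+1]=707282
[q^34] f(34)=1336336,f(17)=83521,f(2)=16,f(1)=1 ⇒ 1419874
q^35  k|35↦f(k): 1:1 5:625 7:2401 35:1500625  a_35=1503652
[q^39] f(39)=2313441,f(13)=28561,f(3)=81,f(1)=1 ⇒ 2342084
q^42  k|42↦f(k): 42:3111696 21:194481 14:38416 7:2401 6:1296 3:81 2:16 1:1  a_42=3348388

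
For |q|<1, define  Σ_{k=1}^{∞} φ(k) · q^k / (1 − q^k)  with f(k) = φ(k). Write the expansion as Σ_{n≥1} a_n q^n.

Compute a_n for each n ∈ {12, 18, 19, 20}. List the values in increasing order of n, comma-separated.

[q^12] φ(1)=1,φ(2)=1,φ(3)=2,φ(4)=2,φ(6)=2,φ(12)=4 ⇒ 12
q^18  k|18↦φ(k): 18:6 9:6 6:2 3:2 2:1 1:1  a_18=18
n=19: 19·1 1·19  φ→[18+1]=19
[q^20] φ(20)=8,φ(10)=4,φ(5)=4,φ(4)=2,φ(2)=1,φ(1)=1 ⇒ 20

12, 18, 19, 20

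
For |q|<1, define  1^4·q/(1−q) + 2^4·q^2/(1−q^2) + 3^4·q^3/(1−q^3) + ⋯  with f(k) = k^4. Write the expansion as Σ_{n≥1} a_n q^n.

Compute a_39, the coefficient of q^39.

a_39 = 2342084

[q^39] f(39)=2313441,f(13)=28561,f(3)=81,f(1)=1 ⇒ 2342084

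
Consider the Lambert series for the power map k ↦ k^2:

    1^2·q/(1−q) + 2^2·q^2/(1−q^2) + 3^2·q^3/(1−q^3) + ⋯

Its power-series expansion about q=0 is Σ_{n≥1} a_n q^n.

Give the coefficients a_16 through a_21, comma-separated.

d|16:{1,2,4,8,16}  Σf=1+4+16+64+256=341
n=17: 17·1 1·17  f→[289+1]=290
n=18: 1·18 2·9 3·6 6·3 9·2 18·1  f→[1+4+9+36+81+324]=455
q^19  k|19↦f(k): 1:1 19:361  a_19=362
n=20: 20·1 10·2 5·4 4·5 2·10 1·20  f→[400+100+25+16+4+1]=546
n=21: 1·21 3·7 7·3 21·1  f→[1+9+49+441]=500

341, 290, 455, 362, 546, 500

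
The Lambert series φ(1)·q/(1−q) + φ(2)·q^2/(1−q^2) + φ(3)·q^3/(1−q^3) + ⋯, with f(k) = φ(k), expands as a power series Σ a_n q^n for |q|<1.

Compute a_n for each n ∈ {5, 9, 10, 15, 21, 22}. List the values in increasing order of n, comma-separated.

q^5  k|5↦φ(k): 1:1 5:4  a_5=5
n=9: 1·9 3·3 9·1  φ→[1+2+6]=9
d|10:{1,2,5,10}  Σφ=1+1+4+4=10
q^15  k|15↦φ(k): 1:1 3:2 5:4 15:8  a_15=15
n=21: 1·21 3·7 7·3 21·1  φ→[1+2+6+12]=21
d|22:{1,2,11,22}  Σφ=1+1+10+10=22

5, 9, 10, 15, 21, 22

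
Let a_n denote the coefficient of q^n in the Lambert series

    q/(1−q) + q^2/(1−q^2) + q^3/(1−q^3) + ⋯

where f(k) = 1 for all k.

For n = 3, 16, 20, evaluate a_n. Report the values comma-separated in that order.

2, 5, 6

[q^3] f(1)=1,f(3)=1 ⇒ 2
q^16  k|16↦f(k): 16:1 8:1 4:1 2:1 1:1  a_16=5
q^20  k|20↦f(k): 1:1 2:1 4:1 5:1 10:1 20:1  a_20=6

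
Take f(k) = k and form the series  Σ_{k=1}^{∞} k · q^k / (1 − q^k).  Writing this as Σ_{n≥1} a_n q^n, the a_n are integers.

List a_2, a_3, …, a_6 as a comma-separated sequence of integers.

q^2  k|2↦f(k): 2:2 1:1  a_2=3
[q^3] f(1)=1,f(3)=3 ⇒ 4
[q^4] f(4)=4,f(2)=2,f(1)=1 ⇒ 7
q^5  k|5↦f(k): 1:1 5:5  a_5=6
q^6  k|6↦f(k): 1:1 2:2 3:3 6:6  a_6=12

3, 4, 7, 6, 12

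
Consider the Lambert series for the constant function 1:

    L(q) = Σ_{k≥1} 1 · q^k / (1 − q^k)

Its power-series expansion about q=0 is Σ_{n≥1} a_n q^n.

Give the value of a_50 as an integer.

n=50: 50·1 25·2 10·5 5·10 2·25 1·50  f→[1+1+1+1+1+1]=6

a_50 = 6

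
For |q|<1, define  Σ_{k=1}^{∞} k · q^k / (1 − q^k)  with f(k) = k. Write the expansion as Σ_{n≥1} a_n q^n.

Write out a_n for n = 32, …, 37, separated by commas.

63, 48, 54, 48, 91, 38

n=32: 32·1 16·2 8·4 4·8 2·16 1·32  f→[32+16+8+4+2+1]=63
n=33: 33·1 11·3 3·11 1·33  f→[33+11+3+1]=48
[q^34] f(34)=34,f(17)=17,f(2)=2,f(1)=1 ⇒ 54
d|35:{1,5,7,35}  Σf=1+5+7+35=48
d|36:{36,18,12,9,6,4,3,2,1}  Σf=36+18+12+9+6+4+3+2+1=91
n=37: 1·37 37·1  f→[1+37]=38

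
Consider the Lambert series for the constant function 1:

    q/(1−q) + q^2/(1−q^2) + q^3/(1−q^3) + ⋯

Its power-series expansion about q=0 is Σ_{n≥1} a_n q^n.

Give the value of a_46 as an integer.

n=46: 1·46 2·23 23·2 46·1  f→[1+1+1+1]=4

a_46 = 4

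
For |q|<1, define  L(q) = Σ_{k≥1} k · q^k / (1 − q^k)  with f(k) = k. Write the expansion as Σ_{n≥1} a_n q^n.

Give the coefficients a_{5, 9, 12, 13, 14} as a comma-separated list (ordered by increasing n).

6, 13, 28, 14, 24

d|5:{1,5}  Σf=1+5=6
d|9:{1,3,9}  Σf=1+3+9=13
q^12  k|12↦f(k): 1:1 2:2 3:3 4:4 6:6 12:12  a_12=28
d|13:{13,1}  Σf=13+1=14
n=14: 14·1 7·2 2·7 1·14  f→[14+7+2+1]=24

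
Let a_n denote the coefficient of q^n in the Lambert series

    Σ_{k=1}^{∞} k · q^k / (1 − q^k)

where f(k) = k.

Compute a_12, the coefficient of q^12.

a_12 = 28

d|12:{1,2,3,4,6,12}  Σf=1+2+3+4+6+12=28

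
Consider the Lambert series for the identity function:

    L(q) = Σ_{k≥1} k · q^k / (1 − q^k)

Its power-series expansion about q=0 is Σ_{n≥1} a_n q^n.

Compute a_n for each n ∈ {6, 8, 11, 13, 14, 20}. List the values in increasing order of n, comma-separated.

12, 15, 12, 14, 24, 42

[q^6] f(6)=6,f(3)=3,f(2)=2,f(1)=1 ⇒ 12
d|8:{8,4,2,1}  Σf=8+4+2+1=15
[q^11] f(11)=11,f(1)=1 ⇒ 12
n=13: 13·1 1·13  f→[13+1]=14
n=14: 1·14 2·7 7·2 14·1  f→[1+2+7+14]=24
[q^20] f(1)=1,f(2)=2,f(4)=4,f(5)=5,f(10)=10,f(20)=20 ⇒ 42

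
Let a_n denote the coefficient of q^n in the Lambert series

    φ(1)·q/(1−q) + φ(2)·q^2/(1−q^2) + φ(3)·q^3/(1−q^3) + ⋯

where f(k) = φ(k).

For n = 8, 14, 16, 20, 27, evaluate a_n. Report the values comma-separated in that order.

d|8:{1,2,4,8}  Σφ=1+1+2+4=8
n=14: 1·14 2·7 7·2 14·1  φ→[1+1+6+6]=14
n=16: 1·16 2·8 4·4 8·2 16·1  φ→[1+1+2+4+8]=16
d|20:{20,10,5,4,2,1}  Σφ=8+4+4+2+1+1=20
q^27  k|27↦φ(k): 1:1 3:2 9:6 27:18  a_27=27

8, 14, 16, 20, 27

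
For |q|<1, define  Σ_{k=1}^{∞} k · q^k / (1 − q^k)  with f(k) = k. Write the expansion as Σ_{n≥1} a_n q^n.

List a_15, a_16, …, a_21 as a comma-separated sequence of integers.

24, 31, 18, 39, 20, 42, 32

[q^15] f(1)=1,f(3)=3,f(5)=5,f(15)=15 ⇒ 24
n=16: 1·16 2·8 4·4 8·2 16·1  f→[1+2+4+8+16]=31
[q^17] f(1)=1,f(17)=17 ⇒ 18
n=18: 18·1 9·2 6·3 3·6 2·9 1·18  f→[18+9+6+3+2+1]=39
n=19: 1·19 19·1  f→[1+19]=20
[q^20] f(20)=20,f(10)=10,f(5)=5,f(4)=4,f(2)=2,f(1)=1 ⇒ 42
q^21  k|21↦f(k): 21:21 7:7 3:3 1:1  a_21=32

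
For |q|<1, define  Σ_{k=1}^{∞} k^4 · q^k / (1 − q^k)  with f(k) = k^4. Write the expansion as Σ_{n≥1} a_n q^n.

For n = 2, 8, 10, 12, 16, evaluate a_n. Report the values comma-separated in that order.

[q^2] f(1)=1,f(2)=16 ⇒ 17
n=8: 1·8 2·4 4·2 8·1  f→[1+16+256+4096]=4369
q^10  k|10↦f(k): 10:10000 5:625 2:16 1:1  a_10=10642
n=12: 12·1 6·2 4·3 3·4 2·6 1·12  f→[20736+1296+256+81+16+1]=22386
q^16  k|16↦f(k): 1:1 2:16 4:256 8:4096 16:65536  a_16=69905

17, 4369, 10642, 22386, 69905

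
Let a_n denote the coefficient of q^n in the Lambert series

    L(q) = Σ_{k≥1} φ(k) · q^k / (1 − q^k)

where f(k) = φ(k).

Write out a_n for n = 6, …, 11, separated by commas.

[q^6] φ(6)=2,φ(3)=2,φ(2)=1,φ(1)=1 ⇒ 6
q^7  k|7↦φ(k): 7:6 1:1  a_7=7
d|8:{1,2,4,8}  Σφ=1+1+2+4=8
[q^9] φ(9)=6,φ(3)=2,φ(1)=1 ⇒ 9
n=10: 10·1 5·2 2·5 1·10  φ→[4+4+1+1]=10
n=11: 11·1 1·11  φ→[10+1]=11

6, 7, 8, 9, 10, 11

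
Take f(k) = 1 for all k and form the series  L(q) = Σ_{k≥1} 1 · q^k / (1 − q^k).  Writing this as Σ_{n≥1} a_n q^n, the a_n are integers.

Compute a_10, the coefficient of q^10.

a_10 = 4

d|10:{1,2,5,10}  Σf=1+1+1+1=4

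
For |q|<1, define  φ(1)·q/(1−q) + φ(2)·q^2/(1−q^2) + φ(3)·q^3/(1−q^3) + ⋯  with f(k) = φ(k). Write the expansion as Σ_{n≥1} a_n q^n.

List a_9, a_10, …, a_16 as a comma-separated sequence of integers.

n=9: 1·9 3·3 9·1  φ→[1+2+6]=9
n=10: 10·1 5·2 2·5 1·10  φ→[4+4+1+1]=10
q^11  k|11↦φ(k): 11:10 1:1  a_11=11
q^12  k|12↦φ(k): 1:1 2:1 3:2 4:2 6:2 12:4  a_12=12
q^13  k|13↦φ(k): 13:12 1:1  a_13=13
[q^14] φ(14)=6,φ(7)=6,φ(2)=1,φ(1)=1 ⇒ 14
[q^15] φ(1)=1,φ(3)=2,φ(5)=4,φ(15)=8 ⇒ 15
d|16:{16,8,4,2,1}  Σφ=8+4+2+1+1=16

9, 10, 11, 12, 13, 14, 15, 16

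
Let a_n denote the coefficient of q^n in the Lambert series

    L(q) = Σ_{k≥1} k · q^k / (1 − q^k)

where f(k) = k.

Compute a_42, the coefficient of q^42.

d|42:{1,2,3,6,7,14,21,42}  Σf=1+2+3+6+7+14+21+42=96

a_42 = 96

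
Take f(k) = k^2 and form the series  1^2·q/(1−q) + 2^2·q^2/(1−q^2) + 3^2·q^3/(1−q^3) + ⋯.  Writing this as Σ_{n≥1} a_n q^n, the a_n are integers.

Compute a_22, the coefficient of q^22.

[q^22] f(1)=1,f(2)=4,f(11)=121,f(22)=484 ⇒ 610

a_22 = 610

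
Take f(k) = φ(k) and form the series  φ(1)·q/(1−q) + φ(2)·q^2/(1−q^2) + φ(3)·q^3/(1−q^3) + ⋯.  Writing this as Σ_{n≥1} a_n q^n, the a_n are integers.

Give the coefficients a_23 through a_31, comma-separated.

[q^23] φ(1)=1,φ(23)=22 ⇒ 23
d|24:{24,12,8,6,4,3,2,1}  Σφ=8+4+4+2+2+2+1+1=24
n=25: 1·25 5·5 25·1  φ→[1+4+20]=25
d|26:{1,2,13,26}  Σφ=1+1+12+12=26
n=27: 27·1 9·3 3·9 1·27  φ→[18+6+2+1]=27
n=28: 28·1 14·2 7·4 4·7 2·14 1·28  φ→[12+6+6+2+1+1]=28
d|29:{1,29}  Σφ=1+28=29
[q^30] φ(1)=1,φ(2)=1,φ(3)=2,φ(5)=4,φ(6)=2,φ(10)=4,φ(15)=8,φ(30)=8 ⇒ 30
n=31: 1·31 31·1  φ→[1+30]=31

23, 24, 25, 26, 27, 28, 29, 30, 31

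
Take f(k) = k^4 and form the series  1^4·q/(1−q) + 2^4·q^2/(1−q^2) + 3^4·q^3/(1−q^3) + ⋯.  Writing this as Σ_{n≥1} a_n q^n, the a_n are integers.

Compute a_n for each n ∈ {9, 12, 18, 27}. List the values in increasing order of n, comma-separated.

6643, 22386, 112931, 538084

[q^9] f(9)=6561,f(3)=81,f(1)=1 ⇒ 6643
n=12: 1·12 2·6 3·4 4·3 6·2 12·1  f→[1+16+81+256+1296+20736]=22386
d|18:{1,2,3,6,9,18}  Σf=1+16+81+1296+6561+104976=112931
[q^27] f(27)=531441,f(9)=6561,f(3)=81,f(1)=1 ⇒ 538084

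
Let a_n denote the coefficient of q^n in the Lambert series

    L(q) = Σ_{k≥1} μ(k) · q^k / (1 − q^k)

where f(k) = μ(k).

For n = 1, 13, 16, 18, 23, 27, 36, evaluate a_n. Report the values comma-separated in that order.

n=1: 1·1  μ→[1]=1
[q^13] μ(13)=-1,μ(1)=1 ⇒ 0
[q^16] μ(16)=0,μ(8)=0,μ(4)=0,μ(2)=-1,μ(1)=1 ⇒ 0
n=18: 1·18 2·9 3·6 6·3 9·2 18·1  μ→[1+(-1)+(-1)+1+0+0]=0
q^23  k|23↦μ(k): 23:-1 1:1  a_23=0
d|27:{1,3,9,27}  Σμ=1+(-1)+0+0=0
d|36:{36,18,12,9,6,4,3,2,1}  Σμ=0+0+0+0+1+0+(-1)+(-1)+1=0

1, 0, 0, 0, 0, 0, 0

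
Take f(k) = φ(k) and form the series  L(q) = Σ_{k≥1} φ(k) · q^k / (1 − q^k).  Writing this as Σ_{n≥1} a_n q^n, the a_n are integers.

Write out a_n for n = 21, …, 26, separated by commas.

[q^21] φ(21)=12,φ(7)=6,φ(3)=2,φ(1)=1 ⇒ 21
d|22:{22,11,2,1}  Σφ=10+10+1+1=22
d|23:{1,23}  Σφ=1+22=23
q^24  k|24↦φ(k): 24:8 12:4 8:4 6:2 4:2 3:2 2:1 1:1  a_24=24
d|25:{25,5,1}  Σφ=20+4+1=25
[q^26] φ(26)=12,φ(13)=12,φ(2)=1,φ(1)=1 ⇒ 26

21, 22, 23, 24, 25, 26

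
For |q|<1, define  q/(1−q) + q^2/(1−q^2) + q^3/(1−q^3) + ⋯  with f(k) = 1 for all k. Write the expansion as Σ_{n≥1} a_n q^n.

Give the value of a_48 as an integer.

n=48: 48·1 24·2 16·3 12·4 8·6 6·8 4·12 3·16 2·24 1·48  f→[1+1+1+1+1+1+1+1+1+1]=10

a_48 = 10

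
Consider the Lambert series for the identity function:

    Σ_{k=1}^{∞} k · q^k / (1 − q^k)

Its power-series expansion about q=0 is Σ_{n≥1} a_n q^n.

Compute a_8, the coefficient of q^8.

a_8 = 15

q^8  k|8↦f(k): 8:8 4:4 2:2 1:1  a_8=15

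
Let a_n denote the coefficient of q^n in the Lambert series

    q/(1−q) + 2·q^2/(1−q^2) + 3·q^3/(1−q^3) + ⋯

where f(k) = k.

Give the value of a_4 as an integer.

a_4 = 7

n=4: 1·4 2·2 4·1  f→[1+2+4]=7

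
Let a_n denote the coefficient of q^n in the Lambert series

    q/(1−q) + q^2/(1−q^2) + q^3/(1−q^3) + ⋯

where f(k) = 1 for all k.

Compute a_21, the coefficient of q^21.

a_21 = 4

d|21:{21,7,3,1}  Σf=1+1+1+1=4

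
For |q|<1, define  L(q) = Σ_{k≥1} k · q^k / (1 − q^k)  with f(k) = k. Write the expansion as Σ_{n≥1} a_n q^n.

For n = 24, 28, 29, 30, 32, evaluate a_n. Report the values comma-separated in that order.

60, 56, 30, 72, 63

[q^24] f(24)=24,f(12)=12,f(8)=8,f(6)=6,f(4)=4,f(3)=3,f(2)=2,f(1)=1 ⇒ 60
d|28:{28,14,7,4,2,1}  Σf=28+14+7+4+2+1=56
d|29:{29,1}  Σf=29+1=30
[q^30] f(30)=30,f(15)=15,f(10)=10,f(6)=6,f(5)=5,f(3)=3,f(2)=2,f(1)=1 ⇒ 72
n=32: 32·1 16·2 8·4 4·8 2·16 1·32  f→[32+16+8+4+2+1]=63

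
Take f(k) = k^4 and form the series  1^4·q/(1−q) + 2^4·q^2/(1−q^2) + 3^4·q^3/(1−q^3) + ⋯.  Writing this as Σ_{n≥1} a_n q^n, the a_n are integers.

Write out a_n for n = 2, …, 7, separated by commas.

[q^2] f(1)=1,f(2)=16 ⇒ 17
d|3:{1,3}  Σf=1+81=82
n=4: 1·4 2·2 4·1  f→[1+16+256]=273
d|5:{5,1}  Σf=625+1=626
n=6: 6·1 3·2 2·3 1·6  f→[1296+81+16+1]=1394
n=7: 7·1 1·7  f→[2401+1]=2402

17, 82, 273, 626, 1394, 2402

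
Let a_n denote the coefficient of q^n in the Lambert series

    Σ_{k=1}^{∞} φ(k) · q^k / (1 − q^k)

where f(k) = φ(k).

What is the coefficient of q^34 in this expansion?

[q^34] φ(34)=16,φ(17)=16,φ(2)=1,φ(1)=1 ⇒ 34

a_34 = 34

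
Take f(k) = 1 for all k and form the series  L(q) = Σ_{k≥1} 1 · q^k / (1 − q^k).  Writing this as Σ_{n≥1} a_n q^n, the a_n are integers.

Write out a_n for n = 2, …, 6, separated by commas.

d|2:{2,1}  Σf=1+1=2
[q^3] f(1)=1,f(3)=1 ⇒ 2
q^4  k|4↦f(k): 1:1 2:1 4:1  a_4=3
q^5  k|5↦f(k): 1:1 5:1  a_5=2
n=6: 1·6 2·3 3·2 6·1  f→[1+1+1+1]=4

2, 2, 3, 2, 4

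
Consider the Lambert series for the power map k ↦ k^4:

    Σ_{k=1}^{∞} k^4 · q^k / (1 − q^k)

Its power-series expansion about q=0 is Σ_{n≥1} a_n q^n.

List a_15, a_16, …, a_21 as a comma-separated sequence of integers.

[q^15] f(15)=50625,f(5)=625,f(3)=81,f(1)=1 ⇒ 51332
n=16: 16·1 8·2 4·4 2·8 1·16  f→[65536+4096+256+16+1]=69905
n=17: 1·17 17·1  f→[1+83521]=83522
[q^18] f(18)=104976,f(9)=6561,f(6)=1296,f(3)=81,f(2)=16,f(1)=1 ⇒ 112931
n=19: 19·1 1·19  f→[130321+1]=130322
q^20  k|20↦f(k): 20:160000 10:10000 5:625 4:256 2:16 1:1  a_20=170898
[q^21] f(1)=1,f(3)=81,f(7)=2401,f(21)=194481 ⇒ 196964

51332, 69905, 83522, 112931, 130322, 170898, 196964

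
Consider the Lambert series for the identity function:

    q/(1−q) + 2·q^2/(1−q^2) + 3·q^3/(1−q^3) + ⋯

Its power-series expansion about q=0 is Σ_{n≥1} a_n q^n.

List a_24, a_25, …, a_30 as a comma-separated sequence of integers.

[q^24] f(1)=1,f(2)=2,f(3)=3,f(4)=4,f(6)=6,f(8)=8,f(12)=12,f(24)=24 ⇒ 60
d|25:{25,5,1}  Σf=25+5+1=31
q^26  k|26↦f(k): 1:1 2:2 13:13 26:26  a_26=42
n=27: 1·27 3·9 9·3 27·1  f→[1+3+9+27]=40
q^28  k|28↦f(k): 28:28 14:14 7:7 4:4 2:2 1:1  a_28=56
d|29:{1,29}  Σf=1+29=30
n=30: 1·30 2·15 3·10 5·6 6·5 10·3 15·2 30·1  f→[1+2+3+5+6+10+15+30]=72

60, 31, 42, 40, 56, 30, 72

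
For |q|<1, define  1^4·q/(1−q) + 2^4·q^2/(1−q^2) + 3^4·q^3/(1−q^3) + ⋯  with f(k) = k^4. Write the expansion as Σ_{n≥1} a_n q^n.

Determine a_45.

q^45  k|45↦f(k): 1:1 3:81 5:625 9:6561 15:50625 45:4100625  a_45=4158518

a_45 = 4158518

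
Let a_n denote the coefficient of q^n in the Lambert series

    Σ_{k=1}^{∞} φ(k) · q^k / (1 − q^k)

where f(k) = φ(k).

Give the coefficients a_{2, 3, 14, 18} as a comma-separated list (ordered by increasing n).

[q^2] φ(2)=1,φ(1)=1 ⇒ 2
n=3: 3·1 1·3  φ→[2+1]=3
q^14  k|14↦φ(k): 1:1 2:1 7:6 14:6  a_14=14
[q^18] φ(18)=6,φ(9)=6,φ(6)=2,φ(3)=2,φ(2)=1,φ(1)=1 ⇒ 18

2, 3, 14, 18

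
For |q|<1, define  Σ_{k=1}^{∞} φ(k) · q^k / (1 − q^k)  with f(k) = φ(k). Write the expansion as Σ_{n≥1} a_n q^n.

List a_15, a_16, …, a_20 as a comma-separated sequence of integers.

d|15:{1,3,5,15}  Σφ=1+2+4+8=15
n=16: 1·16 2·8 4·4 8·2 16·1  φ→[1+1+2+4+8]=16
d|17:{17,1}  Σφ=16+1=17
q^18  k|18↦φ(k): 1:1 2:1 3:2 6:2 9:6 18:6  a_18=18
n=19: 19·1 1·19  φ→[18+1]=19
d|20:{20,10,5,4,2,1}  Σφ=8+4+4+2+1+1=20

15, 16, 17, 18, 19, 20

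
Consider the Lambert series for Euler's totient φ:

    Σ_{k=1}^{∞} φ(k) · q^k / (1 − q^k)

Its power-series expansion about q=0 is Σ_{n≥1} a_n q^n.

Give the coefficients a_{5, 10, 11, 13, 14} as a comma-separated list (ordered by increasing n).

q^5  k|5↦φ(k): 1:1 5:4  a_5=5
q^10  k|10↦φ(k): 1:1 2:1 5:4 10:4  a_10=10
d|11:{11,1}  Σφ=10+1=11
n=13: 1·13 13·1  φ→[1+12]=13
q^14  k|14↦φ(k): 1:1 2:1 7:6 14:6  a_14=14

5, 10, 11, 13, 14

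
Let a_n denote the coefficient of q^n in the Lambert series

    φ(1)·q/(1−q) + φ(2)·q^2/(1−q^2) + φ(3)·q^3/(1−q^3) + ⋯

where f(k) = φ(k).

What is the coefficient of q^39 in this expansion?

d|39:{39,13,3,1}  Σφ=24+12+2+1=39

a_39 = 39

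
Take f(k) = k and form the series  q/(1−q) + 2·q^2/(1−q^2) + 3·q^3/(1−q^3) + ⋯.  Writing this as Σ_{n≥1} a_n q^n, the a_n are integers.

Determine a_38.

a_38 = 60

n=38: 38·1 19·2 2·19 1·38  f→[38+19+2+1]=60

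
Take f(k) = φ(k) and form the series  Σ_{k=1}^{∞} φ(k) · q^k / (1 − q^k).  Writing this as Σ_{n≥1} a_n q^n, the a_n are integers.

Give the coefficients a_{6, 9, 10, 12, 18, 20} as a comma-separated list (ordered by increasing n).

q^6  k|6↦φ(k): 6:2 3:2 2:1 1:1  a_6=6
n=9: 1·9 3·3 9·1  φ→[1+2+6]=9
d|10:{1,2,5,10}  Σφ=1+1+4+4=10
d|12:{1,2,3,4,6,12}  Σφ=1+1+2+2+2+4=12
d|18:{18,9,6,3,2,1}  Σφ=6+6+2+2+1+1=18
q^20  k|20↦φ(k): 1:1 2:1 4:2 5:4 10:4 20:8  a_20=20

6, 9, 10, 12, 18, 20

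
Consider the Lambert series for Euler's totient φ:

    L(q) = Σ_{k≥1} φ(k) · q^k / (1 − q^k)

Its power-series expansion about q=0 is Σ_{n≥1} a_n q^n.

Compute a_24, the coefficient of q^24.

n=24: 1·24 2·12 3·8 4·6 6·4 8·3 12·2 24·1  φ→[1+1+2+2+2+4+4+8]=24

a_24 = 24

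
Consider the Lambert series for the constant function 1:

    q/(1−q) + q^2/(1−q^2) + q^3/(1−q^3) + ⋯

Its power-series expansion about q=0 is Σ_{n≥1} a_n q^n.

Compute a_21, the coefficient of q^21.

q^21  k|21↦f(k): 21:1 7:1 3:1 1:1  a_21=4

a_21 = 4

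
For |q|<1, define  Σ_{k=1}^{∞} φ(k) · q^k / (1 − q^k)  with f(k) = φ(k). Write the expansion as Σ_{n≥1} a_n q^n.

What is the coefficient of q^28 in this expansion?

[q^28] φ(28)=12,φ(14)=6,φ(7)=6,φ(4)=2,φ(2)=1,φ(1)=1 ⇒ 28

a_28 = 28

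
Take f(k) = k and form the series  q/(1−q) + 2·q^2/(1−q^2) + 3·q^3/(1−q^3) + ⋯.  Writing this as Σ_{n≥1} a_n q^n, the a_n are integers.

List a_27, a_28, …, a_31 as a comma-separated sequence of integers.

[q^27] f(27)=27,f(9)=9,f(3)=3,f(1)=1 ⇒ 40
q^28  k|28↦f(k): 28:28 14:14 7:7 4:4 2:2 1:1  a_28=56
n=29: 29·1 1·29  f→[29+1]=30
[q^30] f(30)=30,f(15)=15,f(10)=10,f(6)=6,f(5)=5,f(3)=3,f(2)=2,f(1)=1 ⇒ 72
[q^31] f(1)=1,f(31)=31 ⇒ 32

40, 56, 30, 72, 32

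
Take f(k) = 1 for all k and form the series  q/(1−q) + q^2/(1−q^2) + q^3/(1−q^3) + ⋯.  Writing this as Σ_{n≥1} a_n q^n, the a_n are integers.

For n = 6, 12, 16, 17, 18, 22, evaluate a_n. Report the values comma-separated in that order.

[q^6] f(6)=1,f(3)=1,f(2)=1,f(1)=1 ⇒ 4
d|12:{1,2,3,4,6,12}  Σf=1+1+1+1+1+1=6
d|16:{16,8,4,2,1}  Σf=1+1+1+1+1=5
n=17: 17·1 1·17  f→[1+1]=2
q^18  k|18↦f(k): 1:1 2:1 3:1 6:1 9:1 18:1  a_18=6
d|22:{22,11,2,1}  Σf=1+1+1+1=4

4, 6, 5, 2, 6, 4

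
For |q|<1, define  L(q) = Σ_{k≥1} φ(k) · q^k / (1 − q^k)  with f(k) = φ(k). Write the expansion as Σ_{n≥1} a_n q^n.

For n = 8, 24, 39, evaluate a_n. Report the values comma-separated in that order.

[q^8] φ(1)=1,φ(2)=1,φ(4)=2,φ(8)=4 ⇒ 8
n=24: 1·24 2·12 3·8 4·6 6·4 8·3 12·2 24·1  φ→[1+1+2+2+2+4+4+8]=24
d|39:{1,3,13,39}  Σφ=1+2+12+24=39

8, 24, 39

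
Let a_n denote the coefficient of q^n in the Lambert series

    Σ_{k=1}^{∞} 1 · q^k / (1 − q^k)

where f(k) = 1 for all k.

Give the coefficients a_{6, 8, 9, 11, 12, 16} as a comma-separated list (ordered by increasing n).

4, 4, 3, 2, 6, 5

n=6: 1·6 2·3 3·2 6·1  f→[1+1+1+1]=4
d|8:{1,2,4,8}  Σf=1+1+1+1=4
q^9  k|9↦f(k): 9:1 3:1 1:1  a_9=3
n=11: 11·1 1·11  f→[1+1]=2
[q^12] f(1)=1,f(2)=1,f(3)=1,f(4)=1,f(6)=1,f(12)=1 ⇒ 6
n=16: 1·16 2·8 4·4 8·2 16·1  f→[1+1+1+1+1]=5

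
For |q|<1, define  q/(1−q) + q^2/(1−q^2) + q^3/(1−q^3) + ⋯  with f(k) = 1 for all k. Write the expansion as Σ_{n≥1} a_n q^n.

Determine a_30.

q^30  k|30↦f(k): 1:1 2:1 3:1 5:1 6:1 10:1 15:1 30:1  a_30=8

a_30 = 8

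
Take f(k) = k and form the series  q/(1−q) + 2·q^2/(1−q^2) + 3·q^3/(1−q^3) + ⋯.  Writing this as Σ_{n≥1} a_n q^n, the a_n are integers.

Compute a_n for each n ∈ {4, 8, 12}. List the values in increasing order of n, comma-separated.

7, 15, 28

n=4: 1·4 2·2 4·1  f→[1+2+4]=7
n=8: 8·1 4·2 2·4 1·8  f→[8+4+2+1]=15
q^12  k|12↦f(k): 12:12 6:6 4:4 3:3 2:2 1:1  a_12=28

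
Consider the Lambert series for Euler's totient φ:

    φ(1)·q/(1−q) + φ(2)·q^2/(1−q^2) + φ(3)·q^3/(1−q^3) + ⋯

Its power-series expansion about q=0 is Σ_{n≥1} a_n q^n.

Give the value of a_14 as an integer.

d|14:{14,7,2,1}  Σφ=6+6+1+1=14

a_14 = 14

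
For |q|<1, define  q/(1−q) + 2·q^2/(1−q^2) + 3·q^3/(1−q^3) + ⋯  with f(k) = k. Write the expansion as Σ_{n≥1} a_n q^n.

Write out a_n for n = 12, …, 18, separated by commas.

q^12  k|12↦f(k): 1:1 2:2 3:3 4:4 6:6 12:12  a_12=28
n=13: 13·1 1·13  f→[13+1]=14
n=14: 14·1 7·2 2·7 1·14  f→[14+7+2+1]=24
d|15:{15,5,3,1}  Σf=15+5+3+1=24
q^16  k|16↦f(k): 1:1 2:2 4:4 8:8 16:16  a_16=31
q^17  k|17↦f(k): 1:1 17:17  a_17=18
q^18  k|18↦f(k): 18:18 9:9 6:6 3:3 2:2 1:1  a_18=39

28, 14, 24, 24, 31, 18, 39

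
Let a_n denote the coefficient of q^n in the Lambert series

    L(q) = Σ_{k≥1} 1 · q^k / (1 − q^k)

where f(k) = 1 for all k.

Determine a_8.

q^8  k|8↦f(k): 8:1 4:1 2:1 1:1  a_8=4

a_8 = 4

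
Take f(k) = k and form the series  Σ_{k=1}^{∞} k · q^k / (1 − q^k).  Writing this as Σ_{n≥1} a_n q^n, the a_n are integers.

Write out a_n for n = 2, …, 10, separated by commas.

d|2:{1,2}  Σf=1+2=3
q^3  k|3↦f(k): 3:3 1:1  a_3=4
[q^4] f(1)=1,f(2)=2,f(4)=4 ⇒ 7
n=5: 5·1 1·5  f→[5+1]=6
[q^6] f(1)=1,f(2)=2,f(3)=3,f(6)=6 ⇒ 12
[q^7] f(7)=7,f(1)=1 ⇒ 8
q^8  k|8↦f(k): 8:8 4:4 2:2 1:1  a_8=15
n=9: 1·9 3·3 9·1  f→[1+3+9]=13
[q^10] f(10)=10,f(5)=5,f(2)=2,f(1)=1 ⇒ 18

3, 4, 7, 6, 12, 8, 15, 13, 18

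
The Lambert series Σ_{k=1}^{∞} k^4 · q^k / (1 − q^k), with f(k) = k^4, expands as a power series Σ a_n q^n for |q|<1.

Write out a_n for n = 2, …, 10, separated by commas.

17, 82, 273, 626, 1394, 2402, 4369, 6643, 10642

d|2:{1,2}  Σf=1+16=17
d|3:{3,1}  Σf=81+1=82
n=4: 1·4 2·2 4·1  f→[1+16+256]=273
d|5:{1,5}  Σf=1+625=626
n=6: 6·1 3·2 2·3 1·6  f→[1296+81+16+1]=1394
[q^7] f(1)=1,f(7)=2401 ⇒ 2402
[q^8] f(1)=1,f(2)=16,f(4)=256,f(8)=4096 ⇒ 4369
n=9: 9·1 3·3 1·9  f→[6561+81+1]=6643
q^10  k|10↦f(k): 10:10000 5:625 2:16 1:1  a_10=10642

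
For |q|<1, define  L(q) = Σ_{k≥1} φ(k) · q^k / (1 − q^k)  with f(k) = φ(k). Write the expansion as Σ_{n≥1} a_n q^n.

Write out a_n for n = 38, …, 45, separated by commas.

q^38  k|38↦φ(k): 38:18 19:18 2:1 1:1  a_38=38
d|39:{1,3,13,39}  Σφ=1+2+12+24=39
q^40  k|40↦φ(k): 40:16 20:8 10:4 8:4 5:4 4:2 2:1 1:1  a_40=40
[q^41] φ(41)=40,φ(1)=1 ⇒ 41
q^42  k|42↦φ(k): 1:1 2:1 3:2 6:2 7:6 14:6 21:12 42:12  a_42=42
d|43:{1,43}  Σφ=1+42=43
d|44:{44,22,11,4,2,1}  Σφ=20+10+10+2+1+1=44
n=45: 45·1 15·3 9·5 5·9 3·15 1·45  φ→[24+8+6+4+2+1]=45

38, 39, 40, 41, 42, 43, 44, 45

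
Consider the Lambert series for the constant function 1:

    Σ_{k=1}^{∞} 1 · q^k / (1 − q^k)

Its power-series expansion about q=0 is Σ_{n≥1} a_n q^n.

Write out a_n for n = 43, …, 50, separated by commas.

n=43: 1·43 43·1  f→[1+1]=2
n=44: 44·1 22·2 11·4 4·11 2·22 1·44  f→[1+1+1+1+1+1]=6
q^45  k|45↦f(k): 45:1 15:1 9:1 5:1 3:1 1:1  a_45=6
n=46: 1·46 2·23 23·2 46·1  f→[1+1+1+1]=4
[q^47] f(1)=1,f(47)=1 ⇒ 2
[q^48] f(48)=1,f(24)=1,f(16)=1,f(12)=1,f(8)=1,f(6)=1,f(4)=1,f(3)=1,f(2)=1,f(1)=1 ⇒ 10
d|49:{49,7,1}  Σf=1+1+1=3
d|50:{1,2,5,10,25,50}  Σf=1+1+1+1+1+1=6

2, 6, 6, 4, 2, 10, 3, 6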